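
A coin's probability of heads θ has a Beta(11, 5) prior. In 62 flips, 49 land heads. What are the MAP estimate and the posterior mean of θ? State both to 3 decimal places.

Posterior: Beta(11+49, 5+13) = Beta(60, 18).
Mode = (60−1)/(60+18−2) = 59/76 = 0.776.
Mean = 60/(60+18) = 60/78 = 0.769.
Mode > mean: the posterior has a left tail.

MAP estimate = 0.776, posterior mean = 0.769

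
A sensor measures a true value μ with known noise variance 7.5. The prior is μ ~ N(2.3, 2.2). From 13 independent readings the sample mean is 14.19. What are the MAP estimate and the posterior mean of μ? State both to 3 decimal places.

Posterior for μ is Normal. Precision-weighted mean: (1/2.2·2.3 + 13/7.5·14.19) / (1/2.2 + 13/7.5) = 11.720.
A Normal posterior is symmetric, so mode = mean.

MAP: 11.720. Posterior mean: 11.720.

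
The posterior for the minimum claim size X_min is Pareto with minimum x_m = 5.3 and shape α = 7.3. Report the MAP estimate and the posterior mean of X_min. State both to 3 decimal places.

MAP = 5.300; posterior mean = 6.141

The Pareto density is strictly decreasing on [x_m, ∞), so the mode is x_m = 5.300.
Mean = α·x_m/(α−1) = 7.3·5.3/6.3 = 6.141.
Mean > mode: the posterior has a right tail.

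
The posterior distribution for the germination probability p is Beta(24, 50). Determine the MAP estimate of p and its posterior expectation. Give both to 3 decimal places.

MAP: 0.319. Posterior mean: 0.324.

Mode = (24−1)/(24+50−2) = 23/72 = 0.319.
Mean = 24/(24+50) = 24/74 = 0.324.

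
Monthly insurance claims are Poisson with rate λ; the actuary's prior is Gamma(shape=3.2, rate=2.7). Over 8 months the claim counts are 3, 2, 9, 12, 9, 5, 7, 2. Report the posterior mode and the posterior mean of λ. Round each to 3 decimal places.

MAP = 4.785; posterior mean = 4.879

Σ counts = 49. Posterior: Gamma(shape = 3.2+49 = 52.2, rate = 2.7+8 = 10.7).
Mode = (α−1)/β = 51.2/10.7 = 4.785.
Mean = α/β = 52.2/10.7 = 4.879.
Mean > mode: the posterior has a right tail.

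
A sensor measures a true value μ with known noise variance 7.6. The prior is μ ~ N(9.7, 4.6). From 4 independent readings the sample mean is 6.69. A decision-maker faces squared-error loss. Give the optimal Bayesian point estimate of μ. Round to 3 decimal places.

Posterior for μ is Normal. Precision-weighted mean: (1/4.6·9.7 + 4/7.6·6.69) / (1/4.6 + 4/7.6) = 7.570.
A Normal posterior is symmetric, so mode = mean.
Squared-error loss ⇒ the optimal estimator is the posterior mean.

7.570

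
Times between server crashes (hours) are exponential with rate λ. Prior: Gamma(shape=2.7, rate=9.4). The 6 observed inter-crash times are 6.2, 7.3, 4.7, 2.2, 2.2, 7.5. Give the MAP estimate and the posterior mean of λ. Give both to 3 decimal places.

MAP estimate = 0.195, posterior mean = 0.220

Σ times = 30.1. Posterior: Gamma(shape = 2.7+6 = 8.7, rate = 9.4+30.1 = 39.5).
Mode = (α−1)/β = 7.7/39.5 = 0.195.
Mean = α/β = 8.7/39.5 = 0.220.
The mean is pulled above the mode by the posterior's right skew.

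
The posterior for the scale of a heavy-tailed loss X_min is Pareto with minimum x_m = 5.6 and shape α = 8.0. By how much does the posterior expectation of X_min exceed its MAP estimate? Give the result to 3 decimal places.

0.800

The Pareto density is strictly decreasing on [x_m, ∞), so the mode is x_m = 5.600.
Mean = α·x_m/(α−1) = 8.0·5.6/7.0 = 6.400.
Difference = 6.400 − 5.600 = 0.800.
The posterior is right-skewed, so the mean exceeds the mode.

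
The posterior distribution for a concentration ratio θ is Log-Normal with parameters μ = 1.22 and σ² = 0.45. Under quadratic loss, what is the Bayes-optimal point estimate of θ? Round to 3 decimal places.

Mode = exp(μ − σ²) = exp(0.77) = 2.160.
Mean = exp(μ + σ²/2) = exp(1.445) = 4.242.
Quadratic loss ⇒ the optimal estimator is the posterior mean.

4.242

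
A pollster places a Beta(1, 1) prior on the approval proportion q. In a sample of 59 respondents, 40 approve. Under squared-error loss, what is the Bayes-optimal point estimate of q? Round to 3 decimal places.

Posterior: Beta(1+40, 1+19) = Beta(41, 20).
Mode = (41−1)/(41+20−2) = 40/59 = 0.678.
With a flat prior the MAP equals the MLE, 40/59.
Mean = 41/(41+20) = 41/61 = 0.672.
Squared-error loss ⇒ the optimal estimator is the posterior mean.

0.672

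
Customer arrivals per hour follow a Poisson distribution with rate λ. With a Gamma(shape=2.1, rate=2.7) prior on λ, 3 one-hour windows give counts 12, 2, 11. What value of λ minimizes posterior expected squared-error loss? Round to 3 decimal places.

Σ counts = 25. Posterior: Gamma(shape = 2.1+25 = 27.1, rate = 2.7+3 = 5.7).
Mode = (α−1)/β = 26.1/5.7 = 4.579.
Mean = α/β = 27.1/5.7 = 4.754.
Squared-error loss ⇒ the optimal estimator is the posterior mean.

4.754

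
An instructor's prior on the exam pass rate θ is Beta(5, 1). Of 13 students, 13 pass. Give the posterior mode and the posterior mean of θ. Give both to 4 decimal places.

Posterior: Beta(5+13, 1+0) = Beta(18, 1).
Since β = 1 ≤ 1 and α > 1, the Beta density is monotone increasing on [0,1]; the mode is at 1.
Mean = 18/(18+1) = 0.9474.
Mode > mean: the posterior has a left tail.

MAP: 1.0000. Posterior mean: 0.9474.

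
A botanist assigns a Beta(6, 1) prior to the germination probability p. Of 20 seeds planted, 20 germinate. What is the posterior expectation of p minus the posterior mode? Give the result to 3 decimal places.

Posterior: Beta(6+20, 1+0) = Beta(26, 1).
Since β = 1 ≤ 1 and α > 1, the Beta density is monotone increasing on [0,1]; the mode is at 1.
Mean = 26/(26+1) = 0.963.
Difference = 0.963 − 1.000 = -0.037.

-0.037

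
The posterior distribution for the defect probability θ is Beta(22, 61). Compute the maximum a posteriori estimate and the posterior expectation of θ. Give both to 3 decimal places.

θ_MAP = 0.259, E[θ|data] = 0.265

Mode = (22−1)/(22+61−2) = 21/81 = 0.259.
Mean = 22/(22+61) = 22/83 = 0.265.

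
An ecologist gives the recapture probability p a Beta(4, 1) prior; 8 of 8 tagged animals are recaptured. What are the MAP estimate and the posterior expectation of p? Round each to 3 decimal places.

MAP estimate = 1.000, posterior expectation = 0.923

Posterior: Beta(4+8, 1+0) = Beta(12, 1).
Since β = 1 ≤ 1 and α > 1, the Beta density is monotone increasing on [0,1]; the mode is at 1.
Mean = 12/(12+1) = 0.923.
The mean is pulled below the mode by the posterior's left skew.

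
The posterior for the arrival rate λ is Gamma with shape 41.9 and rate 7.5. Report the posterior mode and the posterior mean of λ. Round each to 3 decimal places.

Mode = (α−1)/β = 40.9/7.5 = 5.453.
Mean = α/β = 41.9/7.5 = 5.587.

MAP: 5.453. Posterior mean: 5.587.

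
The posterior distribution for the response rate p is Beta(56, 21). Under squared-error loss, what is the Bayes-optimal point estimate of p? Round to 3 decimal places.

Mode = (56−1)/(56+21−2) = 55/75 = 0.733.
Mean = 56/(56+21) = 56/77 = 0.727.
Squared-error loss ⇒ the optimal estimator is the posterior mean.

0.727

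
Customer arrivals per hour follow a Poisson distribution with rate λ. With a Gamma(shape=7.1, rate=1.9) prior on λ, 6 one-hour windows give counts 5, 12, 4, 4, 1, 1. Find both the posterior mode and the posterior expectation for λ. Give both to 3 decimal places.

Σ counts = 27. Posterior: Gamma(shape = 7.1+27 = 34.1, rate = 1.9+6 = 7.9).
Mode = (α−1)/β = 33.1/7.9 = 4.190.
Mean = α/β = 34.1/7.9 = 4.316.

posterior mode = 4.190, posterior expectation = 4.316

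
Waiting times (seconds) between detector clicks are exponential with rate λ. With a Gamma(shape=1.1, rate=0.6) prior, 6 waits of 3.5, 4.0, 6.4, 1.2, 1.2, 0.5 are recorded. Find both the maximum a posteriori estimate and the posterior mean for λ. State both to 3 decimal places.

MAP = 0.351, posterior mean = 0.408

Σ times = 16.8. Posterior: Gamma(shape = 1.1+6 = 7.1, rate = 0.6+16.8 = 17.4).
Mode = (α−1)/β = 6.1/17.4 = 0.351.
Mean = α/β = 7.1/17.4 = 0.408.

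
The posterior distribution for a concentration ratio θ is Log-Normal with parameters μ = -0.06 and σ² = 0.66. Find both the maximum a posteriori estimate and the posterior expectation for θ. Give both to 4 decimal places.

θ_MAP = 0.4868, E[θ|data] = 1.3100

Mode = exp(μ − σ²) = exp(-0.72) = 0.4868.
Mean = exp(μ + σ²/2) = exp(0.270) = 1.3100.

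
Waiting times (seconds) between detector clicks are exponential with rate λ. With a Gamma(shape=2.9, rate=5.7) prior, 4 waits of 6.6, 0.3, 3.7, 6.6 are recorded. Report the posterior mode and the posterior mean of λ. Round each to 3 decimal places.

Σ times = 17.2. Posterior: Gamma(shape = 2.9+4 = 6.9, rate = 5.7+17.2 = 22.9).
Mode = (α−1)/β = 5.9/22.9 = 0.258.
Mean = α/β = 6.9/22.9 = 0.301.
The mean is pulled above the mode by the posterior's right skew.

MAP = 0.258, posterior mean = 0.301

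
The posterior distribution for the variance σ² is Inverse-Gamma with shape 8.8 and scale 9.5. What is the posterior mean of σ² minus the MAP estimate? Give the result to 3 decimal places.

0.249

Mode = β/(α+1) = 9.5/9.8 = 0.969.
Mean = β/(α−1) = 9.5/7.8 = 1.218.
Difference = 1.218 − 0.969 = 0.249.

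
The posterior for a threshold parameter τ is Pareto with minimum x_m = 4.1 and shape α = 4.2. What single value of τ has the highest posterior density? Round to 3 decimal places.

The Pareto density is strictly decreasing on [x_m, ∞), so the mode is x_m = 4.100.
Mean = α·x_m/(α−1) = 4.2·4.1/3.2 = 5.381.
This is the posterior mode — the MAP estimate.

4.100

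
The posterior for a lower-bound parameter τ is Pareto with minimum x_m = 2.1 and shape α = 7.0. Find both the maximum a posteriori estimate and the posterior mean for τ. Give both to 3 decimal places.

The Pareto density is strictly decreasing on [x_m, ∞), so the mode is x_m = 2.100.
Mean = α·x_m/(α−1) = 7.0·2.1/6.0 = 2.450.
Right-skewed posterior ⇒ mode < mean.

MAP = 2.100; posterior mean = 2.450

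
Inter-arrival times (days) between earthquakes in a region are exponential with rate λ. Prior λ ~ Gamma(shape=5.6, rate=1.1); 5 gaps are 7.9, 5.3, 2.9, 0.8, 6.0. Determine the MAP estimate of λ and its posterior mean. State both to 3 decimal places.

MAP = 0.400, posterior mean = 0.442

Σ times = 22.9. Posterior: Gamma(shape = 5.6+5 = 10.6, rate = 1.1+22.9 = 24.0).
Mode = (α−1)/β = 9.6/24.0 = 0.400.
Mean = α/β = 10.6/24.0 = 0.442.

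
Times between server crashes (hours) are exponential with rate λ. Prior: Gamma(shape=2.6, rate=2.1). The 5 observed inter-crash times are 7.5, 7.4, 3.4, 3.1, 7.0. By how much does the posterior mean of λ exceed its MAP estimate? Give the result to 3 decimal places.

Σ times = 28.4. Posterior: Gamma(shape = 2.6+5 = 7.6, rate = 2.1+28.4 = 30.5).
Mode = (α−1)/β = 6.6/30.5 = 0.216.
Mean = α/β = 7.6/30.5 = 0.249.
Difference = 0.249 − 0.216 = 0.033.
The mean is pulled above the mode by the posterior's right skew.

0.033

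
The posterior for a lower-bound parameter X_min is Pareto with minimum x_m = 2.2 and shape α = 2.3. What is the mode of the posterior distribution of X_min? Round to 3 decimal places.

2.200

The Pareto density is strictly decreasing on [x_m, ∞), so the mode is x_m = 2.200.
Mean = α·x_m/(α−1) = 2.3·2.2/1.3 = 3.892.
This is the posterior mode — the MAP estimate.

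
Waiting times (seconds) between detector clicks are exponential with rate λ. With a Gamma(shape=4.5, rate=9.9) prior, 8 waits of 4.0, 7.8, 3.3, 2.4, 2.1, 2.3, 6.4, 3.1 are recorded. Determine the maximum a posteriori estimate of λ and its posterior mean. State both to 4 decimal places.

Σ times = 31.4. Posterior: Gamma(shape = 4.5+8 = 12.5, rate = 9.9+31.4 = 41.3).
Mode = (α−1)/β = 11.5/41.3 = 0.2785.
Mean = α/β = 12.5/41.3 = 0.3027.
Mean > mode: the posterior has a right tail.

λ_MAP = 0.2785, E[λ|data] = 0.3027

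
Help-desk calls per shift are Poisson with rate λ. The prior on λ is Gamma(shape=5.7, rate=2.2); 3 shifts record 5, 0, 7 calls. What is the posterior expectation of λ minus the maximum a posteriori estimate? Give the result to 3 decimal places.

0.192

Σ counts = 12. Posterior: Gamma(shape = 5.7+12 = 17.7, rate = 2.2+3 = 5.2).
Mode = (α−1)/β = 16.7/5.2 = 3.212.
Mean = α/β = 17.7/5.2 = 3.404.
Difference = 3.404 − 3.212 = 0.192.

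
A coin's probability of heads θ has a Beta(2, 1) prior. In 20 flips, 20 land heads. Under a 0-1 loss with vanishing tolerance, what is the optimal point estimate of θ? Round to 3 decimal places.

1.000

Posterior: Beta(2+20, 1+0) = Beta(22, 1).
Since β = 1 ≤ 1 and α > 1, the Beta density is monotone increasing on [0,1]; the mode is at 1.
Mean = 22/(22+1) = 0.957.
This is the posterior mode — the MAP estimate.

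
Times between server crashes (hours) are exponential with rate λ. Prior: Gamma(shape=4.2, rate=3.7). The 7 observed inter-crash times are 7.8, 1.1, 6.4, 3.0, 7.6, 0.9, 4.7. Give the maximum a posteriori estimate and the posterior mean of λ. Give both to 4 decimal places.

Σ times = 31.5. Posterior: Gamma(shape = 4.2+7 = 11.2, rate = 3.7+31.5 = 35.2).
Mode = (α−1)/β = 10.2/35.2 = 0.2898.
Mean = α/β = 11.2/35.2 = 0.3182.

MAP = 0.2898; posterior mean = 0.3182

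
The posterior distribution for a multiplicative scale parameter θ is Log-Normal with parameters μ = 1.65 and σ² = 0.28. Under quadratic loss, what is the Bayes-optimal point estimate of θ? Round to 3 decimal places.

5.989

Mode = exp(μ − σ²) = exp(1.37) = 3.935.
Mean = exp(μ + σ²/2) = exp(1.790) = 5.989.
Quadratic loss ⇒ the optimal estimator is the posterior mean.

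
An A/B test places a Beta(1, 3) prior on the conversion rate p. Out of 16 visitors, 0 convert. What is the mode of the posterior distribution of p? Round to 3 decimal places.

Posterior: Beta(1+0, 3+16) = Beta(1, 19).
Since α = 1 ≤ 1 and β > 1, the Beta density is monotone decreasing on [0,1]; the mode is at 0.
Mean = 1/(1+19) = 0.050.
This is the posterior mode — the MAP estimate.

0.000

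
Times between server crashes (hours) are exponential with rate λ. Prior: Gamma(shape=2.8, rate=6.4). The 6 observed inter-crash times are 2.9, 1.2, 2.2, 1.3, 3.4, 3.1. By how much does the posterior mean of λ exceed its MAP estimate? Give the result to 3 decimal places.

0.049

Σ times = 14.1. Posterior: Gamma(shape = 2.8+6 = 8.8, rate = 6.4+14.1 = 20.5).
Mode = (α−1)/β = 7.8/20.5 = 0.380.
Mean = α/β = 8.8/20.5 = 0.429.
Difference = 0.429 − 0.380 = 0.049.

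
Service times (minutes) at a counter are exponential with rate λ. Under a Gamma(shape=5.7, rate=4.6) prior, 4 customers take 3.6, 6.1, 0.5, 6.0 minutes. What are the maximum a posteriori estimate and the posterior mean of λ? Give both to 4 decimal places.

Σ times = 16.2. Posterior: Gamma(shape = 5.7+4 = 9.7, rate = 4.6+16.2 = 20.8).
Mode = (α−1)/β = 8.7/20.8 = 0.4183.
Mean = α/β = 9.7/20.8 = 0.4663.

MAP = 0.4183, posterior mean = 0.4663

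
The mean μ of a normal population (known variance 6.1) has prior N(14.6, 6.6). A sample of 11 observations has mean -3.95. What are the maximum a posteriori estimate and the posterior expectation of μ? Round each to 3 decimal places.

MAP = -2.512, posterior mean = -2.512

Posterior for μ is Normal. Precision-weighted mean: (1/6.6·14.6 + 11/6.1·-3.95) / (1/6.6 + 11/6.1) = -2.512.
A Normal posterior is symmetric, so mode = mean.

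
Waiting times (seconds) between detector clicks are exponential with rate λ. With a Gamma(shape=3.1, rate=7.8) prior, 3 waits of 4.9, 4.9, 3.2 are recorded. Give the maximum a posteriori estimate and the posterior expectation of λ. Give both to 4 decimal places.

maximum a posteriori estimate = 0.2452, posterior expectation = 0.2933

Σ times = 13.0. Posterior: Gamma(shape = 3.1+3 = 6.1, rate = 7.8+13.0 = 20.8).
Mode = (α−1)/β = 5.1/20.8 = 0.2452.
Mean = α/β = 6.1/20.8 = 0.2933.
The posterior is right-skewed, so the mean exceeds the mode.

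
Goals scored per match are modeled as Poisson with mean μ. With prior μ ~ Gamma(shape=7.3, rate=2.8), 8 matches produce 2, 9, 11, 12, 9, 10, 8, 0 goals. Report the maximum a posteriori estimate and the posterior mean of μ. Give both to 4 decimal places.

MAP = 6.2315, posterior mean = 6.3241

Σ counts = 61. Posterior: Gamma(shape = 7.3+61 = 68.3, rate = 2.8+8 = 10.8).
Mode = (α−1)/β = 67.3/10.8 = 6.2315.
Mean = α/β = 68.3/10.8 = 6.3241.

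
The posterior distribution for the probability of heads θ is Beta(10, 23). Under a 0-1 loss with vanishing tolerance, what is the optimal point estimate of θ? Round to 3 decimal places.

0.290

Mode = (10−1)/(10+23−2) = 9/31 = 0.290.
Mean = 10/(10+23) = 10/33 = 0.303.
This is the posterior mode — the MAP estimate.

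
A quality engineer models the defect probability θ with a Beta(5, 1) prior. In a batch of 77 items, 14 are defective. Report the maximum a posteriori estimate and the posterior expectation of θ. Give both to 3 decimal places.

Posterior: Beta(5+14, 1+63) = Beta(19, 64).
Mode = (19−1)/(19+64−2) = 18/81 = 0.222.
Mean = 19/(19+64) = 19/83 = 0.229.
The posterior is right-skewed, so the mean exceeds the mode.

MAP: 0.222. Posterior mean: 0.229.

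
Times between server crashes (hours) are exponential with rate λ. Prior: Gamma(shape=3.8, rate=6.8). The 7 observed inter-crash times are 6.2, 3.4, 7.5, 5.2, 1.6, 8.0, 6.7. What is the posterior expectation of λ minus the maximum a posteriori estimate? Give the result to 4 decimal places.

0.0220

Σ times = 38.6. Posterior: Gamma(shape = 3.8+7 = 10.8, rate = 6.8+38.6 = 45.4).
Mode = (α−1)/β = 9.8/45.4 = 0.2159.
Mean = α/β = 10.8/45.4 = 0.2379.
Difference = 0.2379 − 0.2159 = 0.0220.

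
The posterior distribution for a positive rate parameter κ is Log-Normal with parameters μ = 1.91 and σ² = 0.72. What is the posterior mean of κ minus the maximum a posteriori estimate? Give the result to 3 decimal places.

6.392

Mode = exp(μ − σ²) = exp(1.19) = 3.287.
Mean = exp(μ + σ²/2) = exp(2.270) = 9.679.
Difference = 9.679 − 3.287 = 6.392.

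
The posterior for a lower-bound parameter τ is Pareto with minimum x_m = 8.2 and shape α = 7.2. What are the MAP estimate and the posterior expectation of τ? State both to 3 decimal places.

MAP = 8.200; posterior mean = 9.523

The Pareto density is strictly decreasing on [x_m, ∞), so the mode is x_m = 8.200.
Mean = α·x_m/(α−1) = 7.2·8.2/6.2 = 9.523.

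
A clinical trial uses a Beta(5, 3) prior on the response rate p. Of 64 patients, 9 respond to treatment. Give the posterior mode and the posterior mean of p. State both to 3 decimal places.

MAP = 0.186; posterior mean = 0.194

Posterior: Beta(5+9, 3+55) = Beta(14, 58).
Mode = (14−1)/(14+58−2) = 13/70 = 0.186.
Mean = 14/(14+58) = 14/72 = 0.194.
The mean is pulled above the mode by the posterior's right skew.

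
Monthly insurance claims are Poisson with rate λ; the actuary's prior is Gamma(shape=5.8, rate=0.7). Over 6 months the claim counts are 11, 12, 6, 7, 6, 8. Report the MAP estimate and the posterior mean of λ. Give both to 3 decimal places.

λ_MAP = 8.179, E[λ|data] = 8.328

Σ counts = 50. Posterior: Gamma(shape = 5.8+50 = 55.8, rate = 0.7+6 = 6.7).
Mode = (α−1)/β = 54.8/6.7 = 8.179.
Mean = α/β = 55.8/6.7 = 8.328.
The posterior is right-skewed, so the mean exceeds the mode.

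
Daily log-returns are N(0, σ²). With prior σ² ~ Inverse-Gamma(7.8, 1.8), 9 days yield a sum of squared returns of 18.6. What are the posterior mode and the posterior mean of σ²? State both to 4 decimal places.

Posterior: Inverse-Gamma(shape = 7.8+9/2 = 12.3, scale = 1.8+18.6/2 = 11.1).
Mode = β/(α+1) = 11.1/13.3 = 0.8346.
Mean = β/(α−1) = 11.1/11.3 = 0.9823.

σ²_MAP = 0.8346, E[σ²|data] = 0.9823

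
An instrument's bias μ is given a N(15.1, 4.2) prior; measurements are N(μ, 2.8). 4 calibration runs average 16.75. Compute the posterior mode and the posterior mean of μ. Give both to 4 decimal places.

Posterior for μ is Normal. Precision-weighted mean: (1/4.2·15.1 + 4/2.8·16.75) / (1/4.2 + 4/2.8) = 16.5143.
A Normal posterior is symmetric, so mode = mean.

posterior mode = 16.5143, posterior mean = 16.5143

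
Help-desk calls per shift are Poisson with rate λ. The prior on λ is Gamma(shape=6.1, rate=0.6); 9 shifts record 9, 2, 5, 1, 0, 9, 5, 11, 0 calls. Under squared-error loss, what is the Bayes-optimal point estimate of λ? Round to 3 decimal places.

Σ counts = 42. Posterior: Gamma(shape = 6.1+42 = 48.1, rate = 0.6+9 = 9.6).
Mode = (α−1)/β = 47.1/9.6 = 4.906.
Mean = α/β = 48.1/9.6 = 5.010.
Squared-error loss ⇒ the optimal estimator is the posterior mean.

5.010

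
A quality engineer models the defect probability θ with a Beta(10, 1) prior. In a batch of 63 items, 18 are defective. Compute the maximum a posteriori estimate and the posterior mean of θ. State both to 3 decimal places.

maximum a posteriori estimate = 0.375, posterior mean = 0.378

Posterior: Beta(10+18, 1+45) = Beta(28, 46).
Mode = (28−1)/(28+46−2) = 27/72 = 0.375.
Mean = 28/(28+46) = 28/74 = 0.378.
Right-skewed posterior ⇒ mode < mean.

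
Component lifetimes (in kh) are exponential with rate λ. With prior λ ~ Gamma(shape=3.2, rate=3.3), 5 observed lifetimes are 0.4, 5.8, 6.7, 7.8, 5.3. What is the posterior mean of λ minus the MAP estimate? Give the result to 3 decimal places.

Σ times = 26.0. Posterior: Gamma(shape = 3.2+5 = 8.2, rate = 3.3+26.0 = 29.3).
Mode = (α−1)/β = 7.2/29.3 = 0.246.
Mean = α/β = 8.2/29.3 = 0.280.
Difference = 0.280 − 0.246 = 0.034.
The posterior is right-skewed, so the mean exceeds the mode.

0.034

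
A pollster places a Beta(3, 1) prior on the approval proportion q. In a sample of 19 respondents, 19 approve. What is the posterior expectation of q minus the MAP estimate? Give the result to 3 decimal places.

Posterior: Beta(3+19, 1+0) = Beta(22, 1).
Since β = 1 ≤ 1 and α > 1, the Beta density is monotone increasing on [0,1]; the mode is at 1.
Mean = 22/(22+1) = 0.957.
Difference = 0.957 − 1.000 = -0.043.

-0.043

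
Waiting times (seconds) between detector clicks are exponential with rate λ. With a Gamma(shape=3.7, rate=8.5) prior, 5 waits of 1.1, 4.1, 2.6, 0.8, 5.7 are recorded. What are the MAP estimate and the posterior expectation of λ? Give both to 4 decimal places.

Σ times = 14.3. Posterior: Gamma(shape = 3.7+5 = 8.7, rate = 8.5+14.3 = 22.8).
Mode = (α−1)/β = 7.7/22.8 = 0.3377.
Mean = α/β = 8.7/22.8 = 0.3816.
The mean is pulled above the mode by the posterior's right skew.

λ_MAP = 0.3377, E[λ|data] = 0.3816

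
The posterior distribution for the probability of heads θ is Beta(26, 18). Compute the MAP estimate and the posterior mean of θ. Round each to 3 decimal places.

MAP estimate = 0.595, posterior mean = 0.591

Mode = (26−1)/(26+18−2) = 25/42 = 0.595.
Mean = 26/(26+18) = 26/44 = 0.591.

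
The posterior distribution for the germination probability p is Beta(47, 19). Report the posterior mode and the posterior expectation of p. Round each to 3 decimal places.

p_MAP = 0.719, E[p|data] = 0.712

Mode = (47−1)/(47+19−2) = 46/64 = 0.719.
Mean = 47/(47+19) = 47/66 = 0.712.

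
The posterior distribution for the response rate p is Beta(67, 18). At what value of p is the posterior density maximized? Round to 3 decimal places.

Mode = (67−1)/(67+18−2) = 66/83 = 0.795.
Mean = 67/(67+18) = 67/85 = 0.788.
This is the posterior mode — the MAP estimate.

0.795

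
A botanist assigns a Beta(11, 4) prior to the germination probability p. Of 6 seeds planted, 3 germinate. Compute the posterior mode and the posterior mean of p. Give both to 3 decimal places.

Posterior: Beta(11+3, 4+3) = Beta(14, 7).
Mode = (14−1)/(14+7−2) = 13/19 = 0.684.
Mean = 14/(14+7) = 14/21 = 0.667.

MAP = 0.684; posterior mean = 0.667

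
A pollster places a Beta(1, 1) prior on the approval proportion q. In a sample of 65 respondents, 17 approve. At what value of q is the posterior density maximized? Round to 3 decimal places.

0.262

Posterior: Beta(1+17, 1+48) = Beta(18, 49).
Mode = (18−1)/(18+49−2) = 17/65 = 0.262.
Mean = 18/(18+49) = 18/67 = 0.269.
This is the posterior mode — the MAP estimate.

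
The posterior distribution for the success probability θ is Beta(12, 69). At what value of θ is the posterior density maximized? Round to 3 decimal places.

Mode = (12−1)/(12+69−2) = 11/79 = 0.139.
Mean = 12/(12+69) = 12/81 = 0.148.
This is the posterior mode — the MAP estimate.

0.139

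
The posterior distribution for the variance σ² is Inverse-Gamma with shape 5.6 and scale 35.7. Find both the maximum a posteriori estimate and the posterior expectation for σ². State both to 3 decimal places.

Mode = β/(α+1) = 35.7/6.6 = 5.409.
Mean = β/(α−1) = 35.7/4.6 = 7.761.
The mean is pulled above the mode by the posterior's right skew.

σ²_MAP = 5.409, E[σ²|data] = 7.761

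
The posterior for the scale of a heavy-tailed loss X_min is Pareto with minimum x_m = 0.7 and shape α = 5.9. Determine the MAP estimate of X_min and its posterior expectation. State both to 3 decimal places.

MAP estimate = 0.700, posterior expectation = 0.843

The Pareto density is strictly decreasing on [x_m, ∞), so the mode is x_m = 0.700.
Mean = α·x_m/(α−1) = 5.9·0.7/4.9 = 0.843.
Right-skewed posterior ⇒ mode < mean.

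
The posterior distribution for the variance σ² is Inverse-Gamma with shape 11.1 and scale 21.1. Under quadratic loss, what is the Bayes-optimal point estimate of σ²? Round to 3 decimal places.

Mode = β/(α+1) = 21.1/12.1 = 1.744.
Mean = β/(α−1) = 21.1/10.1 = 2.089.
Quadratic loss ⇒ the optimal estimator is the posterior mean.

2.089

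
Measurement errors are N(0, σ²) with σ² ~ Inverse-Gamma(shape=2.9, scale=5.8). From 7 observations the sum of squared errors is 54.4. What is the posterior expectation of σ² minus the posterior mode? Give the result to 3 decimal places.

1.652

Posterior: Inverse-Gamma(shape = 2.9+7/2 = 6.4, scale = 5.8+54.4/2 = 33.0).
Mode = β/(α+1) = 33.0/7.4 = 4.459.
Mean = β/(α−1) = 33.0/5.4 = 6.111.
Difference = 6.111 − 4.459 = 1.652.
Right-skewed posterior ⇒ mode < mean.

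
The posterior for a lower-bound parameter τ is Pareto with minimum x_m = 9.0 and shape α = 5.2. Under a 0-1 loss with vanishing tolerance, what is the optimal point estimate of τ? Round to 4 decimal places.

The Pareto density is strictly decreasing on [x_m, ∞), so the mode is x_m = 9.0000.
Mean = α·x_m/(α−1) = 5.2·9.0/4.2 = 11.1429.
This is the posterior mode — the MAP estimate.

9.0000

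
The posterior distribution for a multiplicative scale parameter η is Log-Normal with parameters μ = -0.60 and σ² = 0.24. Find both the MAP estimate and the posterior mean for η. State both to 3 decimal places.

MAP = 0.432, posterior mean = 0.619

Mode = exp(μ − σ²) = exp(-0.84) = 0.432.
Mean = exp(μ + σ²/2) = exp(-0.480) = 0.619.
The mean is pulled above the mode by the posterior's right skew.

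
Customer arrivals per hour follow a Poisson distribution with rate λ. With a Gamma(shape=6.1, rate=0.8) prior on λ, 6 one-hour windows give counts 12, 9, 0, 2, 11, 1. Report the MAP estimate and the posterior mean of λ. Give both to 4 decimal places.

MAP estimate = 5.8971, posterior mean = 6.0441

Σ counts = 35. Posterior: Gamma(shape = 6.1+35 = 41.1, rate = 0.8+6 = 6.8).
Mode = (α−1)/β = 40.1/6.8 = 5.8971.
Mean = α/β = 41.1/6.8 = 6.0441.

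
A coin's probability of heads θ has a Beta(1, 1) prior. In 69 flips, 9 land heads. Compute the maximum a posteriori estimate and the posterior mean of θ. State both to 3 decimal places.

MAP = 0.130, posterior mean = 0.141

Posterior: Beta(1+9, 1+60) = Beta(10, 61).
Mode = (10−1)/(10+61−2) = 9/69 = 0.130.
With a flat prior the MAP equals the MLE, 9/69.
Mean = 10/(10+61) = 10/71 = 0.141.
The mean is pulled above the mode by the posterior's right skew.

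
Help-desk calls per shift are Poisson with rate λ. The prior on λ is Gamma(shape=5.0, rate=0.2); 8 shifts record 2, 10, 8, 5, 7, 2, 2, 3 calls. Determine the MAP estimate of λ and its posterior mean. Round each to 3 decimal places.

MAP: 5.244. Posterior mean: 5.366.

Σ counts = 39. Posterior: Gamma(shape = 5.0+39 = 44.0, rate = 0.2+8 = 8.2).
Mode = (α−1)/β = 43.0/8.2 = 5.244.
Mean = α/β = 44.0/8.2 = 5.366.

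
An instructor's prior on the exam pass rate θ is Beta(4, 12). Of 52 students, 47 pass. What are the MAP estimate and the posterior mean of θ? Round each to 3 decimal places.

MAP = 0.758; posterior mean = 0.750

Posterior: Beta(4+47, 12+5) = Beta(51, 17).
Mode = (51−1)/(51+17−2) = 50/66 = 0.758.
Mean = 51/(51+17) = 51/68 = 0.750.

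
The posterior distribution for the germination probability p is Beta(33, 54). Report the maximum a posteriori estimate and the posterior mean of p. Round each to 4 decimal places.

Mode = (33−1)/(33+54−2) = 32/85 = 0.3765.
Mean = 33/(33+54) = 33/87 = 0.3793.
Right-skewed posterior ⇒ mode < mean.

maximum a posteriori estimate = 0.3765, posterior mean = 0.3793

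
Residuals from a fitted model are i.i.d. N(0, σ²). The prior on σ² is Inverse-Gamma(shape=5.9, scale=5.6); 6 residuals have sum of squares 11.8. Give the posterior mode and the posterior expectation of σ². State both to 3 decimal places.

posterior mode = 1.162, posterior expectation = 1.456

Posterior: Inverse-Gamma(shape = 5.9+6/2 = 8.9, scale = 5.6+11.8/2 = 11.5).
Mode = β/(α+1) = 11.5/9.9 = 1.162.
Mean = β/(α−1) = 11.5/7.9 = 1.456.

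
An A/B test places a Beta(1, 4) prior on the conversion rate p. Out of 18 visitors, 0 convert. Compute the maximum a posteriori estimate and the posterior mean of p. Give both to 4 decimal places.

MAP = 0.0000; posterior mean = 0.0435

Posterior: Beta(1+0, 4+18) = Beta(1, 22).
Since α = 1 ≤ 1 and β > 1, the Beta density is monotone decreasing on [0,1]; the mode is at 0.
Mean = 1/(1+22) = 0.0435.
Right-skewed posterior ⇒ mode < mean.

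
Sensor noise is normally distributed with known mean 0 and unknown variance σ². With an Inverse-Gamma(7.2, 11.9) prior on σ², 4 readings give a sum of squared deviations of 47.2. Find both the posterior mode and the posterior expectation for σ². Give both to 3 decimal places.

MAP = 3.480, posterior mean = 4.329

Posterior: Inverse-Gamma(shape = 7.2+4/2 = 9.2, scale = 11.9+47.2/2 = 35.5).
Mode = β/(α+1) = 35.5/10.2 = 3.480.
Mean = β/(α−1) = 35.5/8.2 = 4.329.
Mean > mode: the posterior has a right tail.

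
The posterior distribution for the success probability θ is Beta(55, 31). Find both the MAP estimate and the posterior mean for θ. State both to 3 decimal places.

Mode = (55−1)/(55+31−2) = 54/84 = 0.643.
Mean = 55/(55+31) = 55/86 = 0.640.

MAP = 0.643; posterior mean = 0.640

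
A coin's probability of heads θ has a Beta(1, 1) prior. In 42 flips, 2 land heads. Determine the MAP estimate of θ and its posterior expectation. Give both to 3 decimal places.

Posterior: Beta(1+2, 1+40) = Beta(3, 41).
Mode = (3−1)/(3+41−2) = 2/42 = 0.048.
Mean = 3/(3+41) = 3/44 = 0.068.
The mean is pulled above the mode by the posterior's right skew.

MAP estimate = 0.048, posterior expectation = 0.068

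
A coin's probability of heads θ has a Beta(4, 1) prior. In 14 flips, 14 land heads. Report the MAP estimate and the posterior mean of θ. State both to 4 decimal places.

Posterior: Beta(4+14, 1+0) = Beta(18, 1).
Since β = 1 ≤ 1 and α > 1, the Beta density is monotone increasing on [0,1]; the mode is at 1.
Mean = 18/(18+1) = 0.9474.

MAP = 1.0000; posterior mean = 0.9474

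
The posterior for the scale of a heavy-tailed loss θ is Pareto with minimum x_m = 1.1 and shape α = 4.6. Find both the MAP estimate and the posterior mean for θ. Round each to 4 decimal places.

The Pareto density is strictly decreasing on [x_m, ∞), so the mode is x_m = 1.1000.
Mean = α·x_m/(α−1) = 4.6·1.1/3.6 = 1.4056.
Right-skewed posterior ⇒ mode < mean.

MAP = 1.1000, posterior mean = 1.4056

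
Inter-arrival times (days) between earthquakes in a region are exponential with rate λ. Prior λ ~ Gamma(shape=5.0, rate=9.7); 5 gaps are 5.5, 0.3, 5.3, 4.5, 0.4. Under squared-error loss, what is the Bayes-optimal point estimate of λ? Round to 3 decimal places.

0.389

Σ times = 16.0. Posterior: Gamma(shape = 5.0+5 = 10.0, rate = 9.7+16.0 = 25.7).
Mode = (α−1)/β = 9.0/25.7 = 0.350.
Mean = α/β = 10.0/25.7 = 0.389.
Squared-error loss ⇒ the optimal estimator is the posterior mean.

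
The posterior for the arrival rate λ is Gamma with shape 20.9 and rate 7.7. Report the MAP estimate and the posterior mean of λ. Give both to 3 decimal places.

Mode = (α−1)/β = 19.9/7.7 = 2.584.
Mean = α/β = 20.9/7.7 = 2.714.
The posterior is right-skewed, so the mean exceeds the mode.

MAP = 2.584; posterior mean = 2.714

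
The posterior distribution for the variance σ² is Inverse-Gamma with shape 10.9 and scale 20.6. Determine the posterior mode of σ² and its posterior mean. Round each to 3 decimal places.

Mode = β/(α+1) = 20.6/11.9 = 1.731.
Mean = β/(α−1) = 20.6/9.9 = 2.081.

σ²_MAP = 1.731, E[σ²|data] = 2.081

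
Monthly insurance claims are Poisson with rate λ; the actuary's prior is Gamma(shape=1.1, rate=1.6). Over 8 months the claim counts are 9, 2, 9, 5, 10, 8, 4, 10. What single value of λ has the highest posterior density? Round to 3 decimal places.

Σ counts = 57. Posterior: Gamma(shape = 1.1+57 = 58.1, rate = 1.6+8 = 9.6).
Mode = (α−1)/β = 57.1/9.6 = 5.948.
Mean = α/β = 58.1/9.6 = 6.052.
This is the posterior mode — the MAP estimate.

5.948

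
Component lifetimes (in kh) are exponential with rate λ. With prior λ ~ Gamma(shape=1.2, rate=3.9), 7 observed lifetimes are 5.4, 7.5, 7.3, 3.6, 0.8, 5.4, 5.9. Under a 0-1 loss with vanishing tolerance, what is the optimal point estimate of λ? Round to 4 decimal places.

Σ times = 35.9. Posterior: Gamma(shape = 1.2+7 = 8.2, rate = 3.9+35.9 = 39.8).
Mode = (α−1)/β = 7.2/39.8 = 0.1809.
Mean = α/β = 8.2/39.8 = 0.2060.
This is the posterior mode — the MAP estimate.

0.1809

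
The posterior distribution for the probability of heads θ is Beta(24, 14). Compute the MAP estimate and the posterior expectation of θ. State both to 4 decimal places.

MAP estimate = 0.6389, posterior expectation = 0.6316

Mode = (24−1)/(24+14−2) = 23/36 = 0.6389.
Mean = 24/(24+14) = 24/38 = 0.6316.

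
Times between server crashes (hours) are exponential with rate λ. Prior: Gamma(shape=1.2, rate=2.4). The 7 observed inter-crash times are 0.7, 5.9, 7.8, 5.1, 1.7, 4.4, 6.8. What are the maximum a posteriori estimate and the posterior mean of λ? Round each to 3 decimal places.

Σ times = 32.4. Posterior: Gamma(shape = 1.2+7 = 8.2, rate = 2.4+32.4 = 34.8).
Mode = (α−1)/β = 7.2/34.8 = 0.207.
Mean = α/β = 8.2/34.8 = 0.236.

maximum a posteriori estimate = 0.207, posterior mean = 0.236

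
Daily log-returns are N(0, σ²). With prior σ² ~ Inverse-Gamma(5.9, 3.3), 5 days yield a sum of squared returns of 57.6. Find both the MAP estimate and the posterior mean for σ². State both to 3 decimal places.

Posterior: Inverse-Gamma(shape = 5.9+5/2 = 8.4, scale = 3.3+57.6/2 = 32.1).
Mode = β/(α+1) = 32.1/9.4 = 3.415.
Mean = β/(α−1) = 32.1/7.4 = 4.338.
Mean > mode: the posterior has a right tail.

MAP = 3.415; posterior mean = 4.338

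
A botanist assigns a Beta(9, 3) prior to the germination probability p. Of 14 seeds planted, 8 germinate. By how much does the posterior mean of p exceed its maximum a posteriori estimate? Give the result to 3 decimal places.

Posterior: Beta(9+8, 3+6) = Beta(17, 9).
Mode = (17−1)/(17+9−2) = 16/24 = 0.667.
Mean = 17/(17+9) = 17/26 = 0.654.
Difference = 0.654 − 0.667 = -0.013.
Mode > mean: the posterior has a left tail.

-0.013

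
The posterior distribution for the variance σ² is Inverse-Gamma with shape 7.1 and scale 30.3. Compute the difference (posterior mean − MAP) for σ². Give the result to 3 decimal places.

Mode = β/(α+1) = 30.3/8.1 = 3.741.
Mean = β/(α−1) = 30.3/6.1 = 4.967.
Difference = 4.967 − 3.741 = 1.226.
Right-skewed posterior ⇒ mode < mean.

1.226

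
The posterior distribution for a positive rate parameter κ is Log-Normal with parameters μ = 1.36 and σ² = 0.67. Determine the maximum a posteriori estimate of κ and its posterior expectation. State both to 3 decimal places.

MAP = 1.994; posterior mean = 5.447

Mode = exp(μ − σ²) = exp(0.69) = 1.994.
Mean = exp(μ + σ²/2) = exp(1.695) = 5.447.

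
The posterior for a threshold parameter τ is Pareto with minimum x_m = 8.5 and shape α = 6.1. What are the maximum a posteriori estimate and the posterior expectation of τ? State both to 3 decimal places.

The Pareto density is strictly decreasing on [x_m, ∞), so the mode is x_m = 8.500.
Mean = α·x_m/(α−1) = 6.1·8.5/5.1 = 10.167.
The posterior is right-skewed, so the mean exceeds the mode.

τ_MAP = 8.500, E[τ|data] = 10.167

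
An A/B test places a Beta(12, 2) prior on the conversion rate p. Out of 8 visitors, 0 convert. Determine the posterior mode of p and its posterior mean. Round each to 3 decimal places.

Posterior: Beta(12+0, 2+8) = Beta(12, 10).
Mode = (12−1)/(12+10−2) = 11/20 = 0.550.
Mean = 12/(12+10) = 12/22 = 0.545.

MAP = 0.550, posterior mean = 0.545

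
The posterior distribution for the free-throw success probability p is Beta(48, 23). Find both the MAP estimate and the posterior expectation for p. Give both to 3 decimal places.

Mode = (48−1)/(48+23−2) = 47/69 = 0.681.
Mean = 48/(48+23) = 48/71 = 0.676.
The posterior is left-skewed, so the mode exceeds the mean.

p_MAP = 0.681, E[p|data] = 0.676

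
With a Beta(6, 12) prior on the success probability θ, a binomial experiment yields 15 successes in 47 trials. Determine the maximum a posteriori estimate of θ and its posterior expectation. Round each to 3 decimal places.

θ_MAP = 0.317, E[θ|data] = 0.323

Posterior: Beta(6+15, 12+32) = Beta(21, 44).
Mode = (21−1)/(21+44−2) = 20/63 = 0.317.
Mean = 21/(21+44) = 21/65 = 0.323.
The posterior is right-skewed, so the mean exceeds the mode.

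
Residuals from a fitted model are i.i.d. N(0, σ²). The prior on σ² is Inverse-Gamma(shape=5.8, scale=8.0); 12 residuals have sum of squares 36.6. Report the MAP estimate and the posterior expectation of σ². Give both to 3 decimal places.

σ²_MAP = 2.055, E[σ²|data] = 2.435

Posterior: Inverse-Gamma(shape = 5.8+12/2 = 11.8, scale = 8.0+36.6/2 = 26.3).
Mode = β/(α+1) = 26.3/12.8 = 2.055.
Mean = β/(α−1) = 26.3/10.8 = 2.435.
The mean is pulled above the mode by the posterior's right skew.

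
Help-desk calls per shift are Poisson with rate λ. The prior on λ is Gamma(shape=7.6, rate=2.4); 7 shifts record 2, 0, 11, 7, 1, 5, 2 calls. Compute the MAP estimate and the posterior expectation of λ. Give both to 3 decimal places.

λ_MAP = 3.681, E[λ|data] = 3.787

Σ counts = 28. Posterior: Gamma(shape = 7.6+28 = 35.6, rate = 2.4+7 = 9.4).
Mode = (α−1)/β = 34.6/9.4 = 3.681.
Mean = α/β = 35.6/9.4 = 3.787.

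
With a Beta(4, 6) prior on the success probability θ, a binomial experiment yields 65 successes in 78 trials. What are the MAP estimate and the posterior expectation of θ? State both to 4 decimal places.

MAP: 0.7907. Posterior mean: 0.7841.

Posterior: Beta(4+65, 6+13) = Beta(69, 19).
Mode = (69−1)/(69+19−2) = 68/86 = 0.7907.
Mean = 69/(69+19) = 69/88 = 0.7841.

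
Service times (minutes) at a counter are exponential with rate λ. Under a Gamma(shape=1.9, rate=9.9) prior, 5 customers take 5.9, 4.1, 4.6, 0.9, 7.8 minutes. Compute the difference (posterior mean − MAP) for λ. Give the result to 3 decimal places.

0.030

Σ times = 23.3. Posterior: Gamma(shape = 1.9+5 = 6.9, rate = 9.9+23.3 = 33.2).
Mode = (α−1)/β = 5.9/33.2 = 0.178.
Mean = α/β = 6.9/33.2 = 0.208.
Difference = 0.208 − 0.178 = 0.030.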